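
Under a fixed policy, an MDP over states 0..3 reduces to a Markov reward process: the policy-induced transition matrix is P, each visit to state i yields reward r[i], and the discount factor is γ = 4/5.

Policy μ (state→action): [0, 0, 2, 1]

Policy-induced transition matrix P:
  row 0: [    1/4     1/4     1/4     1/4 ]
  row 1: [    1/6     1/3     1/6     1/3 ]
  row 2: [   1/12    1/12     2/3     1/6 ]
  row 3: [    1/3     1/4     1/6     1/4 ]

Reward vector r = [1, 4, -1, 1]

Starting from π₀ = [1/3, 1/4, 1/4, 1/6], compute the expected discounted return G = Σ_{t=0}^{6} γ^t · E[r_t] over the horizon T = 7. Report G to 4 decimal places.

t=0: π = [0.3333, 0.2500, 0.2500, 0.1667], E[r] = 1.2500, γ^t·E[r] = 1.250000, running G = 1.250000
t=1: π = [0.2014, 0.2292, 0.3194, 0.2500], E[r] = 1.0486, γ^t·E[r] = 0.838889, running G = 2.088889
t=2: π = [0.1985, 0.2159, 0.3432, 0.2425], E[r] = 0.9612, γ^t·E[r] = 0.615185, running G = 2.704074
t=3: π = [0.1950, 0.2108, 0.3548, 0.2394], E[r] = 0.9228, γ^t·E[r] = 0.472469, running G = 3.176543
t=4: π = [0.1933, 0.2084, 0.3603, 0.2380], E[r] = 0.9047, γ^t·E[r] = 0.370553, running G = 3.547096
t=5: π = [0.1924, 0.2073, 0.3629, 0.2373], E[r] = 0.8961, γ^t·E[r] = 0.293632, running G = 3.840728
t=6: π = [0.1920, 0.2068, 0.3642, 0.2370], E[r] = 0.8920, γ^t·E[r] = 0.233841, running G = 4.074570

G = 4.0746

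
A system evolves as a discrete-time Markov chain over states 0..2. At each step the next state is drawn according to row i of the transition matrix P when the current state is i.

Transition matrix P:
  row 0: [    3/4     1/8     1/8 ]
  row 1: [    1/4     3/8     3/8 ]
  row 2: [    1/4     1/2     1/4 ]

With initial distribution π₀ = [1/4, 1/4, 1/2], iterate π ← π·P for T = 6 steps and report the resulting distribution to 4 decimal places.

π = [0.4961, 0.2801, 0.2238]

t=0: π = [0.2500, 0.2500, 0.5000]
t=1: π = [0.3750, 0.3750, 0.2500]
t=2: π = [0.4375, 0.3125, 0.2500]
t=3: π = [0.4688, 0.2969, 0.2344]
t=4: π = [0.4844, 0.2871, 0.2285]
t=5: π = [0.4922, 0.2825, 0.2253]
t=6: π = [0.4961, 0.2801, 0.2238]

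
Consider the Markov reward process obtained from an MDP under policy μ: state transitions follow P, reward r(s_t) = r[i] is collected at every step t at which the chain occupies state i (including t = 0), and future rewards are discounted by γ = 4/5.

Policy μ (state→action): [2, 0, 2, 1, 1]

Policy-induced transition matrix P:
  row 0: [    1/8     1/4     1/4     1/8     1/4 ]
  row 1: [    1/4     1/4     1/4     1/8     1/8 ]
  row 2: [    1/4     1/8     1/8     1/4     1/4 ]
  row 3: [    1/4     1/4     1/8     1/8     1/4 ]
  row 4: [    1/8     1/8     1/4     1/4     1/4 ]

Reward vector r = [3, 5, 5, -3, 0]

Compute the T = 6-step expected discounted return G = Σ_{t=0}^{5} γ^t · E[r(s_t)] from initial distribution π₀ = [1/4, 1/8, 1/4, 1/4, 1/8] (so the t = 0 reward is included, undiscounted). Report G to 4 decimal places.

t=0: π = [0.2500, 0.1250, 0.2500, 0.2500, 0.1250], E[r] = 1.8750, γ^t·E[r] = 1.875000, running G = 1.875000
t=1: π = [0.2031, 0.2031, 0.1875, 0.1719, 0.2344], E[r] = 2.0469, γ^t·E[r] = 1.637500, running G = 3.512500
t=2: π = [0.1953, 0.1973, 0.2051, 0.1777, 0.2246], E[r] = 2.0645, γ^t·E[r] = 1.321250, running G = 4.833750
t=3: π = [0.1975, 0.1963, 0.2021, 0.1787, 0.2253], E[r] = 2.0486, γ^t·E[r] = 1.048875, running G = 5.882625
t=4: π = [0.1971, 0.1966, 0.2024, 0.1784, 0.2255], E[r] = 2.0509, γ^t·E[r] = 0.840050, running G = 6.722675
t=5: π = [0.1972, 0.1965, 0.2024, 0.1785, 0.2254], E[r] = 2.0506, γ^t·E[r] = 0.671956, running G = 7.394631

G = 7.3946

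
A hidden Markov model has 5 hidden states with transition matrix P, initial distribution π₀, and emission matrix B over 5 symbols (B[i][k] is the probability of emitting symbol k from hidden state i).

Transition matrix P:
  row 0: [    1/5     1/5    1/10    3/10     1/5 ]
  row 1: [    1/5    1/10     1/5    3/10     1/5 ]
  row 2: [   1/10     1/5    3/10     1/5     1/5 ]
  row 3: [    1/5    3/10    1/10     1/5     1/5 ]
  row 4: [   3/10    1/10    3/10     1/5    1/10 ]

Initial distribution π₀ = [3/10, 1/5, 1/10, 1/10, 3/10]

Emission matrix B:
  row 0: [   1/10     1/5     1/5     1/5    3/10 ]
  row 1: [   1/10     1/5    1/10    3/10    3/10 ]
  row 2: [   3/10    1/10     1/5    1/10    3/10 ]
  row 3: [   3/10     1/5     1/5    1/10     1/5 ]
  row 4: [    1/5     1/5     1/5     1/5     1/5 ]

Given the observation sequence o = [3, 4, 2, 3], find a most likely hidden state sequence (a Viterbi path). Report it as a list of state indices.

t=0: δ = [6.000e-02, 6.000e-02, 1.000e-02, 1.000e-02, 6.000e-02]  (obs o_0=3)
t=1: δ = [5.400e-03, 3.600e-03, 5.400e-03, 3.600e-03, 2.400e-03]  ψ = [4, 0, 4, 0, 0]  (obs o_1=4)
t=2: δ = [2.160e-04, 1.080e-04, 3.240e-04, 3.240e-04, 2.160e-04]  ψ = [0, 0, 2, 0, 0]  (obs o_2=2)
t=3: δ = [1.296e-05, 2.916e-05, 9.720e-06, 6.480e-06, 1.296e-05]  ψ = [3, 3, 2, 0, 2]  (obs o_3=3)
backtrack: best end state = 1; path = [4, 0, 3, 1]

path = [4, 0, 3, 1]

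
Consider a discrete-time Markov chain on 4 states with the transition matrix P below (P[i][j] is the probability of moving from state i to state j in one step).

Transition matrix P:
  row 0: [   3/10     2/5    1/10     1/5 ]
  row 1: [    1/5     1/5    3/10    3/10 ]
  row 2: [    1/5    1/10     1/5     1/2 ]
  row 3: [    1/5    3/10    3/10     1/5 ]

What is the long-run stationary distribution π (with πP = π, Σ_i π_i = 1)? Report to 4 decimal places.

Balance equations π_j = Σ_i π_i·P[i][j]:
  π_0 = 3/10·π_0 + 1/5·π_1 + 1/5·π_2 + 1/5·π_3
  π_1 = 2/5·π_0 + 1/5·π_1 + 1/10·π_2 + 3/10·π_3
  π_2 = 1/10·π_0 + 3/10·π_1 + 1/5·π_2 + 3/10·π_3
  normalize: π_0 + π_1 + π_2 + π_3 = 1
Solving the linear system gives exactly π = [2/9, 91/363, 23/99, 107/363].

π = [0.2222, 0.2507, 0.2323, 0.2948]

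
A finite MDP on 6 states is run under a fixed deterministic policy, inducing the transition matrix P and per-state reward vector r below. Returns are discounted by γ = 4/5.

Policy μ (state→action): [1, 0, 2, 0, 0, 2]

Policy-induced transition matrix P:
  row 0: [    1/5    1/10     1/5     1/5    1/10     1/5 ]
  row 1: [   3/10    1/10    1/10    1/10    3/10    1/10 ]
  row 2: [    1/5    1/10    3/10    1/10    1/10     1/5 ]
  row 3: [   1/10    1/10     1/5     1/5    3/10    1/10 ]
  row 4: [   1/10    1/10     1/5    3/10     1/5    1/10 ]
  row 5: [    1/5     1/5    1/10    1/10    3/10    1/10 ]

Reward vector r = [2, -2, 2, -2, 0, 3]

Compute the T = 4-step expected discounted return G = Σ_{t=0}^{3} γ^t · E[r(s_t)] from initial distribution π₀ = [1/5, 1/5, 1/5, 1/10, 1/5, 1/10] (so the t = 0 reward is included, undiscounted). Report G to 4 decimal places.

t=0: π = [0.2000, 0.2000, 0.2000, 0.1000, 0.2000, 0.1000], E[r] = 0.5000, γ^t·E[r] = 0.500000, running G = 0.500000
t=1: π = [0.1900, 0.1100, 0.1900, 0.1700, 0.2000, 0.1400], E[r] = 0.6200, γ^t·E[r] = 0.496000, running G = 0.996000
t=2: π = [0.1740, 0.1140, 0.1940, 0.1760, 0.2040, 0.1380], E[r] = 0.5700, γ^t·E[r] = 0.364800, running G = 1.360800
t=3: π = [0.1734, 0.1138, 0.1942, 0.1758, 0.2060, 0.1368], E[r] = 0.5664, γ^t·E[r] = 0.289997, running G = 1.650797

G = 1.6508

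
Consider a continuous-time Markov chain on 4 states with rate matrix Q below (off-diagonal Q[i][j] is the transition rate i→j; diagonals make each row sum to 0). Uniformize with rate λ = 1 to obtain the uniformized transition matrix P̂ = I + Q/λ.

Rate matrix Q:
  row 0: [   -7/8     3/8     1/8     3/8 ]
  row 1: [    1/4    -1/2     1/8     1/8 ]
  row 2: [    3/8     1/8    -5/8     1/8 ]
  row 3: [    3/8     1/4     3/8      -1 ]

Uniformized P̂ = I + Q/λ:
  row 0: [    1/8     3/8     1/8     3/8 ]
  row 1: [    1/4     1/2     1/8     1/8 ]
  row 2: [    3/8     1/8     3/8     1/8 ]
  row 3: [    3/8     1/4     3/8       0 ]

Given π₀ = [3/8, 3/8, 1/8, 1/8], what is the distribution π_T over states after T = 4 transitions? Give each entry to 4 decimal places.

π = [0.2661, 0.3413, 0.2232, 0.1694]

t=0: π = [0.3750, 0.3750, 0.1250, 0.1250]
t=1: π = [0.2344, 0.3750, 0.1875, 0.2031]
t=2: π = [0.2695, 0.3496, 0.2227, 0.1582]
t=3: π = [0.2639, 0.3433, 0.2202, 0.1726]
t=4: π = [0.2661, 0.3413, 0.2232, 0.1694]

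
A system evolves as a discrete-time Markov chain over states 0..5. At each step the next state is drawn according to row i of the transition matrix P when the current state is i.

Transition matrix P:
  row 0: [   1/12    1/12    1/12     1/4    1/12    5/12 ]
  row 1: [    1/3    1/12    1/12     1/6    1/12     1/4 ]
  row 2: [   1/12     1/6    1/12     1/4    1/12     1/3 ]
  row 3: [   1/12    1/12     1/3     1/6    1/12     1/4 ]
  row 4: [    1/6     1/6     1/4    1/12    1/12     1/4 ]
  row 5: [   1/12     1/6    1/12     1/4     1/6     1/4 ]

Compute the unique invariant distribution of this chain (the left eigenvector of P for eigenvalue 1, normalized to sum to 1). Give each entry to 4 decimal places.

π = [0.1244, 0.1286, 0.1523, 0.2044, 0.1070, 0.2834]

Balance equations π_j = Σ_i π_i·P[i][j]:
  π_0 = 1/12·π_0 + 1/3·π_1 + 1/12·π_2 + 1/12·π_3 + 1/6·π_4 + 1/12·π_5
  π_1 = 1/12·π_0 + 1/12·π_1 + 1/6·π_2 + 1/12·π_3 + 1/6·π_4 + 1/6·π_5
  π_2 = 1/12·π_0 + 1/12·π_1 + 1/12·π_2 + 1/3·π_3 + 1/4·π_4 + 1/12·π_5
  π_3 = 1/4·π_0 + 1/6·π_1 + 1/4·π_2 + 1/6·π_3 + 1/12·π_4 + 1/4·π_5
  π_4 = 1/12·π_0 + 1/12·π_1 + 1/12·π_2 + 1/12·π_3 + 1/12·π_4 + 1/6·π_5
  normalize: π_0 + π_1 + π_2 + π_3 + π_4 + π_5 = 1
Solving the linear system gives exactly π = [13357/107385, 41414/322155, 16351/107385, 65857/322155, 2297/21477, 2029/7159].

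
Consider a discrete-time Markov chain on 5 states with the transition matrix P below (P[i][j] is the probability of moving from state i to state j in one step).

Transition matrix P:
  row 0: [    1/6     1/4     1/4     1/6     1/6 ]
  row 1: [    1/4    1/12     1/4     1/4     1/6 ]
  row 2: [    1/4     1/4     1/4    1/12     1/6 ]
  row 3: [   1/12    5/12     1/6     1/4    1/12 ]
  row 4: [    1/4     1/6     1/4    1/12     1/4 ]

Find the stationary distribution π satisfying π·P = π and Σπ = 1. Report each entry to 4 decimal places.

Balance equations π_j = Σ_i π_i·P[i][j]:
  π_0 = 1/6·π_0 + 1/4·π_1 + 1/4·π_2 + 1/12·π_3 + 1/4·π_4
  π_1 = 1/4·π_0 + 1/12·π_1 + 1/4·π_2 + 5/12·π_3 + 1/6·π_4
  π_2 = 1/4·π_0 + 1/4·π_1 + 1/4·π_2 + 1/6·π_3 + 1/4·π_4
  π_3 = 1/6·π_0 + 1/4·π_1 + 1/12·π_2 + 1/4·π_3 + 1/12·π_4
  normalize: π_0 + π_1 + π_2 + π_3 + π_4 = 1
Solving the linear system gives exactly π = [405/1973, 446/1973, 466/1973, 327/1973, 329/1973].

π = [0.2053, 0.2261, 0.2362, 0.1657, 0.1668]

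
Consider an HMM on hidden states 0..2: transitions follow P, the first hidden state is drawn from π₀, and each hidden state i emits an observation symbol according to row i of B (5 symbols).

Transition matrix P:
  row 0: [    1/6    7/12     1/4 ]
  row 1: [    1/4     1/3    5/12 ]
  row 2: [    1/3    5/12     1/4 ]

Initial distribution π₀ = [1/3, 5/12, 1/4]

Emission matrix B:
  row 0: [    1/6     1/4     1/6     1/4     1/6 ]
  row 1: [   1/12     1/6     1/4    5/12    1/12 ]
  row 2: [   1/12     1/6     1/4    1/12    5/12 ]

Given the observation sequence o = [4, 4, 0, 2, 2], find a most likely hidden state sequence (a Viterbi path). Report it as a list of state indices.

t=0: δ = [5.556e-02, 3.472e-02, 1.042e-01]  (obs o_0=4)
t=1: δ = [5.787e-03, 3.617e-03, 1.085e-02]  ψ = [2, 2, 2]  (obs o_1=4)
t=2: δ = [6.028e-04, 3.768e-04, 2.261e-04]  ψ = [2, 2, 2]  (obs o_2=0)
t=3: δ = [1.674e-05, 8.791e-05, 3.925e-05]  ψ = [0, 0, 1]  (obs o_3=2)
t=4: δ = [3.663e-06, 7.326e-06, 9.157e-06]  ψ = [1, 1, 1]  (obs o_4=2)
backtrack: best end state = 2; path = [2, 2, 0, 1, 2]

path = [2, 2, 0, 1, 2]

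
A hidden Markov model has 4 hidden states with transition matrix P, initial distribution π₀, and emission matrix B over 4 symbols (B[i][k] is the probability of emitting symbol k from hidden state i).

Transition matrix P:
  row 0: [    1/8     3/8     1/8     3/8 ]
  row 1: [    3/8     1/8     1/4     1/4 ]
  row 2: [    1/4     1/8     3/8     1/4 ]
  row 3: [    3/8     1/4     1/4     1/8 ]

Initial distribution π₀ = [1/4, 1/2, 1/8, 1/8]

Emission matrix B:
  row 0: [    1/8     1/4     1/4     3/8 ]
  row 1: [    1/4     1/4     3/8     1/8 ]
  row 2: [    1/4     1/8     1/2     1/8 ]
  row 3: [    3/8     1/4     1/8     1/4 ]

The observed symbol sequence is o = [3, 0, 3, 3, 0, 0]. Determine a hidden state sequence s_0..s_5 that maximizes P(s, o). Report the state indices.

t=0: δ = [9.375e-02, 6.250e-02, 1.562e-02, 3.125e-02]  (obs o_0=3)
t=1: δ = [2.930e-03, 8.789e-03, 3.906e-03, 1.318e-02]  ψ = [1, 0, 1, 0]  (obs o_1=0)
t=2: δ = [1.854e-03, 4.120e-04, 4.120e-04, 5.493e-04]  ψ = [3, 3, 3, 1]  (obs o_2=3)
t=3: δ = [8.690e-05, 8.690e-05, 2.897e-05, 1.738e-04]  ψ = [0, 0, 0, 0]  (obs o_3=3)
t=4: δ = [8.147e-06, 1.086e-05, 1.086e-05, 1.222e-05]  ψ = [3, 3, 3, 0]  (obs o_4=0)
t=5: δ = [5.729e-07, 7.638e-07, 1.018e-06, 1.146e-06]  ψ = [3, 0, 2, 0]  (obs o_5=0)
backtrack: best end state = 3; path = [0, 3, 0, 3, 0, 3]

path = [0, 3, 0, 3, 0, 3]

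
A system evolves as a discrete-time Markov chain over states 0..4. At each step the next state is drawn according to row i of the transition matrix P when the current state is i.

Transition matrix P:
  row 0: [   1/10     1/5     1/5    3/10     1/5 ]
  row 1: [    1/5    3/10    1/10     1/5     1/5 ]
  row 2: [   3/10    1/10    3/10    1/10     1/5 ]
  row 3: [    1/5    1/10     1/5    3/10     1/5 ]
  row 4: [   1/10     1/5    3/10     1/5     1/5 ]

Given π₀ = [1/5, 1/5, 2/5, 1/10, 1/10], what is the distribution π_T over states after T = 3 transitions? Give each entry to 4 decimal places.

t=0: π = [0.2000, 0.2000, 0.4000, 0.1000, 0.1000]
t=1: π = [0.2100, 0.1700, 0.2300, 0.1900, 0.2000]
t=2: π = [0.1820, 0.1750, 0.2260, 0.2170, 0.2000]
t=3: π = [0.1844, 0.1732, 0.2251, 0.2173, 0.2000]

π = [0.1844, 0.1732, 0.2251, 0.2173, 0.2000]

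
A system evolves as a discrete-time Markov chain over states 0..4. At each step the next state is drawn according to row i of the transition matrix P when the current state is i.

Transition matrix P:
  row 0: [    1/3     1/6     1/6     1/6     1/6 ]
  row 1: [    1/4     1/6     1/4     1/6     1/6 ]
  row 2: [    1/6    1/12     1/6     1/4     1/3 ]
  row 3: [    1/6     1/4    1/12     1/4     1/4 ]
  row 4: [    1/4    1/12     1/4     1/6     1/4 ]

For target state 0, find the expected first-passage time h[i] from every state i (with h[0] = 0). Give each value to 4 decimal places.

First-step conditioning: h[0] = 0; for i ≠ 0, h[i] = 1 + Σ_k P[i][k]·h[k].
  h[1] = 1 + 1/6·h[1] + 1/4·h[2] + 1/6·h[3] + 1/6·h[4]
  h[2] = 1 + 1/12·h[1] + 1/6·h[2] + 1/4·h[3] + 1/3·h[4]
  h[3] = 1 + 1/4·h[1] + 1/12·h[2] + 1/4·h[3] + 1/4·h[4]
  h[4] = 1 + 1/12·h[1] + 1/4·h[2] + 1/6·h[3] + 1/4·h[4]
Solving the 4×4 linear system over states ≠ 0 gives exactly h = [0, 60/13, 1884/377, 144/29, 60/13] (h[0] = 0 is the target).

h = [0.0000, 4.6154, 4.9973, 4.9655, 4.6154]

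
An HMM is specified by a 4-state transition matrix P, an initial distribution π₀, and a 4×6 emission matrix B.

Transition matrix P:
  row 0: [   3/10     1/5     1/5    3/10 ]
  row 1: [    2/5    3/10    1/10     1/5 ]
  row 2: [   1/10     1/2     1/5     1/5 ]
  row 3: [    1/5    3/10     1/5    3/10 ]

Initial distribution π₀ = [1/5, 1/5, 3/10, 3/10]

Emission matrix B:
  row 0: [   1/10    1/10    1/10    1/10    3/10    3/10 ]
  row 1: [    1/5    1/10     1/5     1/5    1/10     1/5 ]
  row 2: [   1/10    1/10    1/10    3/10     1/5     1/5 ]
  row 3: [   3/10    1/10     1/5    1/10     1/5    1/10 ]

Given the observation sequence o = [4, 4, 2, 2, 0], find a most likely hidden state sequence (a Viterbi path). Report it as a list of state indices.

t=0: δ = [6.000e-02, 2.000e-02, 6.000e-02, 6.000e-02]  (obs o_0=4)
t=1: δ = [5.400e-03, 3.000e-03, 2.400e-03, 3.600e-03]  ψ = [0, 2, 0, 0]  (obs o_1=4)
t=2: δ = [1.620e-04, 2.400e-04, 1.080e-04, 3.240e-04]  ψ = [0, 2, 0, 0]  (obs o_2=2)
t=3: δ = [9.600e-06, 1.944e-05, 6.480e-06, 1.944e-05]  ψ = [1, 3, 3, 3]  (obs o_3=2)
t=4: δ = [7.776e-07, 1.166e-06, 3.888e-07, 1.750e-06]  ψ = [1, 1, 3, 3]  (obs o_4=0)
backtrack: best end state = 3; path = [0, 0, 3, 3, 3]

path = [0, 0, 3, 3, 3]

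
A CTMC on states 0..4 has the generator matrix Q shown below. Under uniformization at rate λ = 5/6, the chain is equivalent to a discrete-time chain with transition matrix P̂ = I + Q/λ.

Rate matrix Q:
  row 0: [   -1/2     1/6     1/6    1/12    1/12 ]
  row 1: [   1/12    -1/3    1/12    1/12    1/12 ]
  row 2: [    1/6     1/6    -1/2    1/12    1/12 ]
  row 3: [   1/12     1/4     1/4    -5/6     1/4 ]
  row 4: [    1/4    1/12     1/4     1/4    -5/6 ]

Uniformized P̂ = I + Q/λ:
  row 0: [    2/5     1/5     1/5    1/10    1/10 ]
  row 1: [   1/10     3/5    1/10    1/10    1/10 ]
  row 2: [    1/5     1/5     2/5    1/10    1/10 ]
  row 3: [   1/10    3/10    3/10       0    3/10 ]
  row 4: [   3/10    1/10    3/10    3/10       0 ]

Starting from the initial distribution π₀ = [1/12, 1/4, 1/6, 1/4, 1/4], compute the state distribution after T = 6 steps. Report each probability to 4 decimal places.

t=0: π = [0.0833, 0.2500, 0.1667, 0.2500, 0.2500]
t=1: π = [0.1917, 0.3000, 0.2583, 0.1250, 0.1250]
t=2: π = [0.2083, 0.3200, 0.2467, 0.1125, 0.1125]
t=3: π = [0.2097, 0.3280, 0.2398, 0.1113, 0.1113]
t=4: π = [0.2091, 0.3312, 0.2374, 0.1111, 0.1111]
t=5: π = [0.2087, 0.3325, 0.2366, 0.1111, 0.1111]
t=6: π = [0.2085, 0.3330, 0.2363, 0.1111, 0.1111]

π = [0.2085, 0.3330, 0.2363, 0.1111, 0.1111]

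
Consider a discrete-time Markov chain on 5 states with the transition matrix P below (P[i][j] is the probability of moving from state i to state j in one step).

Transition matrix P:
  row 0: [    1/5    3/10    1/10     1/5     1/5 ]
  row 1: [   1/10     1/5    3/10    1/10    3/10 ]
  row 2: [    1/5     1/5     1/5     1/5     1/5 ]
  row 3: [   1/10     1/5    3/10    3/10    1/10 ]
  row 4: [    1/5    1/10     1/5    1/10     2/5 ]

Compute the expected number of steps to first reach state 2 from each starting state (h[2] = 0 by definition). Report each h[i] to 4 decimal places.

First-step conditioning: h[2] = 0; for i ≠ 2, h[i] = 1 + Σ_k P[i][k]·h[k].
  h[0] = 1 + 1/5·h[0] + 3/10·h[1] + 1/5·h[3] + 1/5·h[4]
  h[1] = 1 + 1/10·h[0] + 1/5·h[1] + 1/10·h[3] + 3/10·h[4]
  h[3] = 1 + 1/10·h[0] + 1/5·h[1] + 3/10·h[3] + 1/10·h[4]
  h[4] = 1 + 1/5·h[0] + 1/10·h[1] + 1/10·h[3] + 2/5·h[4]
Solving the 4×4 linear system over states ≠ 2 gives exactly h = [3960/799, 70/17, 0, 3180/799, 3730/799] (h[2] = 0 is the target).

h = [4.9562, 4.1176, 0.0000, 3.9800, 4.6683]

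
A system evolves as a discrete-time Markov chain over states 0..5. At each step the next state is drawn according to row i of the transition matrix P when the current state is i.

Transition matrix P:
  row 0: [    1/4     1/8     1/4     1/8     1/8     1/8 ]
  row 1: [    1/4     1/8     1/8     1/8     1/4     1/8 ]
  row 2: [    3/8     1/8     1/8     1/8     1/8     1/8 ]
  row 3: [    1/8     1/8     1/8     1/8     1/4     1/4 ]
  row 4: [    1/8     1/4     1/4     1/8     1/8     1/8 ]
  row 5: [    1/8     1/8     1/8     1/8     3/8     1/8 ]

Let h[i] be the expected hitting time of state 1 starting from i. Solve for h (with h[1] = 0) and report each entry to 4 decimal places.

h = [6.8040, 0.0000, 6.8040, 6.6711, 5.9535, 6.5914]

First-step conditioning: h[1] = 0; for i ≠ 1, h[i] = 1 + Σ_k P[i][k]·h[k].
  h[0] = 1 + 1/4·h[0] + 1/4·h[2] + 1/8·h[3] + 1/8·h[4] + 1/8·h[5]
  h[2] = 1 + 3/8·h[0] + 1/8·h[2] + 1/8·h[3] + 1/8·h[4] + 1/8·h[5]
  h[3] = 1 + 1/8·h[0] + 1/8·h[2] + 1/8·h[3] + 1/4·h[4] + 1/4·h[5]
  h[4] = 1 + 1/8·h[0] + 1/4·h[2] + 1/8·h[3] + 1/8·h[4] + 1/8·h[5]
  h[5] = 1 + 1/8·h[0] + 1/8·h[2] + 1/8·h[3] + 3/8·h[4] + 1/8·h[5]
Solving the 5×5 linear system over states ≠ 1 gives exactly h = [2048/301, 0, 2048/301, 2008/301, 256/43, 1984/301] (h[1] = 0 is the target).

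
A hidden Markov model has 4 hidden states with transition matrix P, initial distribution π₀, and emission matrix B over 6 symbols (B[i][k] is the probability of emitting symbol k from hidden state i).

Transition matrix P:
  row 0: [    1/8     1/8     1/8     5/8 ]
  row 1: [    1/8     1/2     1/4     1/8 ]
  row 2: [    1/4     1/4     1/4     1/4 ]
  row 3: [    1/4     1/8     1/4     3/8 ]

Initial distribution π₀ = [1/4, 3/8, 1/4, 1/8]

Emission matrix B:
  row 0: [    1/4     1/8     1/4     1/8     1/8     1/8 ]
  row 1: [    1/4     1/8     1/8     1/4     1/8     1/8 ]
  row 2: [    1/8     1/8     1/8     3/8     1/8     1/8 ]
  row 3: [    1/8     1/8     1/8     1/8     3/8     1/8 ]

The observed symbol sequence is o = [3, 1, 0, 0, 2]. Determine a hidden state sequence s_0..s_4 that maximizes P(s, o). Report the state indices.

path = [1, 1, 1, 1, 1]

t=0: δ = [3.125e-02, 9.375e-02, 9.375e-02, 1.562e-02]  (obs o_0=3)
t=1: δ = [2.930e-03, 5.859e-03, 2.930e-03, 2.930e-03]  ψ = [2, 1, 1, 2]  (obs o_1=1)
t=2: δ = [1.831e-04, 7.324e-04, 1.831e-04, 2.289e-04]  ψ = [1, 1, 1, 0]  (obs o_2=0)
t=3: δ = [2.289e-05, 9.155e-05, 2.289e-05, 1.431e-05]  ψ = [1, 1, 1, 0]  (obs o_3=0)
t=4: δ = [2.861e-06, 5.722e-06, 2.861e-06, 1.788e-06]  ψ = [1, 1, 1, 0]  (obs o_4=2)
backtrack: best end state = 1; path = [1, 1, 1, 1, 1]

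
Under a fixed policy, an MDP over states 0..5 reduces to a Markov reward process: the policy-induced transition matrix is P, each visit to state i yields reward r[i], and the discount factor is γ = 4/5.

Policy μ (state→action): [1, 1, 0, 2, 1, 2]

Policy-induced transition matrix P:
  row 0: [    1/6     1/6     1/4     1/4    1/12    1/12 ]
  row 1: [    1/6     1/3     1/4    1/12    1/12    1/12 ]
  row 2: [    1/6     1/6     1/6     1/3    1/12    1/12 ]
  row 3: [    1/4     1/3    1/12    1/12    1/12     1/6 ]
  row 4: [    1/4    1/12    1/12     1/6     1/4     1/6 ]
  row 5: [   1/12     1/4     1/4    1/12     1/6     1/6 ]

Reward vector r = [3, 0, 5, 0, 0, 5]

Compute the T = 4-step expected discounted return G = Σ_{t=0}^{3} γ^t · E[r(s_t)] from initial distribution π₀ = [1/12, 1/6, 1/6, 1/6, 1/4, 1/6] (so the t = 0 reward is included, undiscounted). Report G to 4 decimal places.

G = 5.9410

t=0: π = [0.0833, 0.1667, 0.1667, 0.1667, 0.2500, 0.1667], E[r] = 1.9167, γ^t·E[r] = 1.916667, running G = 1.916667
t=1: π = [0.1875, 0.2153, 0.1667, 0.1597, 0.1389, 0.1319], E[r] = 2.0556, γ^t·E[r] = 1.644444, running G = 3.561111
t=2: π = [0.1806, 0.2286, 0.1863, 0.1678, 0.1175, 0.1192], E[r] = 2.0694, γ^t·E[r] = 1.324444, running G = 4.885556
t=3: π = [0.1805, 0.2329, 0.1869, 0.1698, 0.1128, 0.1170], E[r] = 2.0613, γ^t·E[r] = 1.055407, running G = 5.940963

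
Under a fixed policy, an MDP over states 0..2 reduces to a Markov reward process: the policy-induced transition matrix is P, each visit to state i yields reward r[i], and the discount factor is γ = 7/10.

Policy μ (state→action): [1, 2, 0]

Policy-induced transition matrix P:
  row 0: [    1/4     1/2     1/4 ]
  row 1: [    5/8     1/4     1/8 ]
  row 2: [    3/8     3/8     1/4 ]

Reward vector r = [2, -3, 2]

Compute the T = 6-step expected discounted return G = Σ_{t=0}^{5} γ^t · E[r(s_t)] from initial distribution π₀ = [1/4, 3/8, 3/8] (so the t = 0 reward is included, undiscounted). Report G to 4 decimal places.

t=0: π = [0.2500, 0.3750, 0.3750], E[r] = 0.1250, γ^t·E[r] = 0.125000, running G = 0.125000
t=1: π = [0.4375, 0.3594, 0.2031], E[r] = 0.2031, γ^t·E[r] = 0.142188, running G = 0.267188
t=2: π = [0.4102, 0.3848, 0.2051], E[r] = 0.0762, γ^t·E[r] = 0.037324, running G = 0.304512
t=3: π = [0.4199, 0.3782, 0.2019], E[r] = 0.1091, γ^t·E[r] = 0.037432, running G = 0.341944
t=4: π = [0.4171, 0.3802, 0.2027], E[r] = 0.0989, γ^t·E[r] = 0.023748, running G = 0.365691
t=5: π = [0.4179, 0.3796, 0.2025], E[r] = 0.1020, γ^t·E[r] = 0.017139, running G = 0.382831

G = 0.3828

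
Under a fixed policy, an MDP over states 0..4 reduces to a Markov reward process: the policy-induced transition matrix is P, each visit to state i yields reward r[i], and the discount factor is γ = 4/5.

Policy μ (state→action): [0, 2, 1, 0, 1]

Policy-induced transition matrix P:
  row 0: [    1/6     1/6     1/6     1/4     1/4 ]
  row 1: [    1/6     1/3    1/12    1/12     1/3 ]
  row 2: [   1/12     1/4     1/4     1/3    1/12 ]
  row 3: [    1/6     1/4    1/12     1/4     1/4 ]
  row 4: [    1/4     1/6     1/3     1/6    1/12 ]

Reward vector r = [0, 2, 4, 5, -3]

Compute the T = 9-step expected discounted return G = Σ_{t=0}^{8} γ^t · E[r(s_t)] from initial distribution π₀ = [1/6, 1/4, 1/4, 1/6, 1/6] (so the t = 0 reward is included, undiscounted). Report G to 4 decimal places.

t=0: π = [0.1667, 0.2500, 0.2500, 0.1667, 0.1667], E[r] = 1.8333, γ^t·E[r] = 1.833333, running G = 1.833333
t=1: π = [0.1597, 0.2431, 0.1806, 0.2153, 0.2014], E[r] = 1.6806, γ^t·E[r] = 1.344444, running G = 3.177778
t=2: π = [0.1684, 0.2402, 0.1771, 0.2078, 0.2066], E[r] = 1.6076, γ^t·E[r] = 1.028889, running G = 4.206667
t=3: π = [0.1691, 0.2388, 0.1785, 0.2075, 0.2061], E[r] = 1.6110, γ^t·E[r] = 0.824840, running G = 5.031506
t=4: π = [0.1690, 0.2386, 0.1787, 0.2079, 0.2058], E[r] = 1.6142, γ^t·E[r] = 0.661185, running G = 5.692691
t=5: π = [0.1689, 0.2387, 0.1786, 0.2080, 0.2058], E[r] = 1.6143, γ^t·E[r] = 0.528986, running G = 6.221677
t=6: π = [0.1689, 0.2387, 0.1786, 0.2080, 0.2058], E[r] = 1.6142, γ^t·E[r] = 0.423160, running G = 6.644837
t=7: π = [0.1689, 0.2387, 0.1786, 0.2080, 0.2058], E[r] = 1.6142, γ^t·E[r] = 0.338526, running G = 6.983363
t=8: π = [0.1689, 0.2387, 0.1786, 0.2080, 0.2058], E[r] = 1.6142, γ^t·E[r] = 0.270821, running G = 7.254185

G = 7.2542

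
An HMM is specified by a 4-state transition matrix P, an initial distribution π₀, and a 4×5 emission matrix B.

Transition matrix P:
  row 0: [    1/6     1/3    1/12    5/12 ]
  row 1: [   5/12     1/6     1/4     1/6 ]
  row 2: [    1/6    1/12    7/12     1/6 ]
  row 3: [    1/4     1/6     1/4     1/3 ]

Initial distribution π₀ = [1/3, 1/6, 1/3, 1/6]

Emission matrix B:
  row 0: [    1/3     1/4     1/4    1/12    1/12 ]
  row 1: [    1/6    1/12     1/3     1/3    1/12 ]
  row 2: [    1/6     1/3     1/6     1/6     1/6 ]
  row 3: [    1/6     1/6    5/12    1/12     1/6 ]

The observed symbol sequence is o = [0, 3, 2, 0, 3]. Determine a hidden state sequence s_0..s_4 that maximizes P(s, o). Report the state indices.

path = [0, 1, 1, 0, 1]

t=0: δ = [1.111e-01, 2.778e-02, 5.556e-02, 2.778e-02]  (obs o_0=0)
t=1: δ = [1.543e-03, 1.235e-02, 5.401e-03, 3.858e-03]  ψ = [0, 0, 2, 0]  (obs o_1=3)
t=2: δ = [1.286e-03, 6.859e-04, 5.251e-04, 8.573e-04]  ψ = [1, 1, 2, 1]  (obs o_2=2)
t=3: δ = [9.526e-05, 7.144e-05, 5.105e-05, 8.931e-05]  ψ = [1, 0, 2, 0]  (obs o_3=0)
t=4: δ = [2.481e-06, 1.058e-05, 4.964e-06, 3.308e-06]  ψ = [1, 0, 2, 0]  (obs o_4=3)
backtrack: best end state = 1; path = [0, 1, 1, 0, 1]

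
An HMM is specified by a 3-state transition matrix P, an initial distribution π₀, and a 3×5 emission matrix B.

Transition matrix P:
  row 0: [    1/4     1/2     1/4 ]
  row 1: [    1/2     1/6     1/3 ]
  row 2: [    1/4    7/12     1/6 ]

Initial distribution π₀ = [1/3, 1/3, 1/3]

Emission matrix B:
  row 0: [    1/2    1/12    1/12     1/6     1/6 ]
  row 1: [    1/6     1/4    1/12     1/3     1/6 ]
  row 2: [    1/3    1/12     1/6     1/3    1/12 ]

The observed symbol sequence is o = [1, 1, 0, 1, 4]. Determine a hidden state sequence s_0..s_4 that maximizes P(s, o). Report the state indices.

t=0: δ = [2.778e-02, 8.333e-02, 2.778e-02]  (obs o_0=1)
t=1: δ = [3.472e-03, 4.051e-03, 2.315e-03]  ψ = [1, 2, 1]  (obs o_1=1)
t=2: δ = [1.013e-03, 2.894e-04, 4.501e-04]  ψ = [1, 0, 1]  (obs o_2=0)
t=3: δ = [2.110e-05, 1.266e-04, 2.110e-05]  ψ = [0, 0, 0]  (obs o_3=1)
t=4: δ = [1.055e-05, 3.516e-06, 3.516e-06]  ψ = [1, 1, 1]  (obs o_4=4)
backtrack: best end state = 0; path = [2, 1, 0, 1, 0]

path = [2, 1, 0, 1, 0]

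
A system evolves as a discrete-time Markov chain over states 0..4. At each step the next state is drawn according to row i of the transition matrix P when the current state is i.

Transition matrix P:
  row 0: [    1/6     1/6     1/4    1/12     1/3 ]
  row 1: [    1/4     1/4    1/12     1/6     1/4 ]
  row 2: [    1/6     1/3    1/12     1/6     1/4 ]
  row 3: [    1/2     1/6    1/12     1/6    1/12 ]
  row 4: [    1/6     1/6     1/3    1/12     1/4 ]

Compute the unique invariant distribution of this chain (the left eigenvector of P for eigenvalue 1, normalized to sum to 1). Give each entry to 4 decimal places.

π = [0.2270, 0.2151, 0.1831, 0.1271, 0.2477]

Balance equations π_j = Σ_i π_i·P[i][j]:
  π_0 = 1/6·π_0 + 1/4·π_1 + 1/6·π_2 + 1/2·π_3 + 1/6·π_4
  π_1 = 1/6·π_0 + 1/4·π_1 + 1/3·π_2 + 1/6·π_3 + 1/6·π_4
  π_2 = 1/4·π_0 + 1/12·π_1 + 1/12·π_2 + 1/12·π_3 + 1/3·π_4
  π_3 = 1/12·π_0 + 1/6·π_1 + 1/6·π_2 + 1/6·π_3 + 1/12·π_4
  normalize: π_0 + π_1 + π_2 + π_3 + π_4 = 1
Solving the linear system gives exactly π = [2623/11557, 2486/11557, 2116/11557, 113/889, 409/1651].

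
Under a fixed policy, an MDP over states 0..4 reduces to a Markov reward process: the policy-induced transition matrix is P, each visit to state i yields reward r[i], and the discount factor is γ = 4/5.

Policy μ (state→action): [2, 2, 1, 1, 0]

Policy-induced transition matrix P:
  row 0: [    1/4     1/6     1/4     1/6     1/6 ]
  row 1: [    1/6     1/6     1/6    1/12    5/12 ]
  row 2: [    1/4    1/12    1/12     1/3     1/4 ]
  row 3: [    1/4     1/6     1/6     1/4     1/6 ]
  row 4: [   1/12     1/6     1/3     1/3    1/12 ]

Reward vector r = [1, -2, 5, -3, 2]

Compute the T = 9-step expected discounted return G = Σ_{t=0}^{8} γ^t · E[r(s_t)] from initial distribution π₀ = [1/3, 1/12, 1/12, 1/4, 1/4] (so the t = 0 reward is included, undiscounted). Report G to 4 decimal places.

G = 2.3560

t=0: π = [0.3333, 0.0833, 0.0833, 0.2500, 0.2500], E[r] = 0.3333, γ^t·E[r] = 0.333333, running G = 0.333333
t=1: π = [0.2014, 0.1597, 0.2292, 0.2361, 0.1736], E[r] = 0.6667, γ^t·E[r] = 0.533333, running G = 0.866667
t=2: π = [0.2078, 0.1476, 0.1933, 0.2402, 0.2112], E[r] = 0.5810, γ^t·E[r] = 0.371852, running G = 1.238519
t=3: π = [0.2025, 0.1506, 0.2031, 0.2418, 0.2021], E[r] = 0.5955, γ^t·E[r] = 0.304889, running G = 1.543407
t=4: π = [0.2038, 0.1497, 0.2003, 0.2418, 0.2044], E[r] = 0.5892, γ^t·E[r] = 0.241323, running G = 1.784731
t=5: π = [0.2035, 0.1500, 0.2010, 0.2418, 0.2038], E[r] = 0.5908, γ^t·E[r] = 0.193587, running G = 1.978318
t=6: π = [0.2035, 0.1499, 0.2008, 0.2418, 0.2039], E[r] = 0.5904, γ^t·E[r] = 0.154765, running G = 2.133083
t=7: π = [0.2035, 0.1499, 0.2009, 0.2418, 0.2039], E[r] = 0.5905, γ^t·E[r] = 0.123835, running G = 2.256918
t=8: π = [0.2035, 0.1499, 0.2009, 0.2418, 0.2039], E[r] = 0.5905, γ^t·E[r] = 0.099063, running G = 2.355980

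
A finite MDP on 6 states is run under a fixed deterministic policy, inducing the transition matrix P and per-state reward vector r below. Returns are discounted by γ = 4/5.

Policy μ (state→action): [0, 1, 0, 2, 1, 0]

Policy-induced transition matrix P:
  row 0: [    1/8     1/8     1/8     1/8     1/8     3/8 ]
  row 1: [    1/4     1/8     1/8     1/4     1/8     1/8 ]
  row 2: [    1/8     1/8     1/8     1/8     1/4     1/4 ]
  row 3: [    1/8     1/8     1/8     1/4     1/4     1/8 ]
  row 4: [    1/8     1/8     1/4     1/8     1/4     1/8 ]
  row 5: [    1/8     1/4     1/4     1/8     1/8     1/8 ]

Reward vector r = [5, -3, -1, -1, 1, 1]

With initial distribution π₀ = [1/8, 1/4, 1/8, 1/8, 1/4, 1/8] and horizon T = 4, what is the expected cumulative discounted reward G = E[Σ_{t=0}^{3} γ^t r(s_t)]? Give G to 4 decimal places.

t=0: π = [0.1250, 0.2500, 0.1250, 0.1250, 0.2500, 0.1250], E[r] = 0.0000, γ^t·E[r] = 0.000000, running G = 0.000000
t=1: π = [0.1563, 0.1406, 0.1719, 0.1719, 0.1875, 0.1719], E[r] = 0.3750, γ^t·E[r] = 0.300000, running G = 0.300000
t=2: π = [0.1426, 0.1465, 0.1699, 0.1641, 0.1914, 0.1855], E[r] = 0.3164, γ^t·E[r] = 0.202500, running G = 0.502500
t=3: π = [0.1433, 0.1482, 0.1721, 0.1638, 0.1907, 0.1819], E[r] = 0.3086, γ^t·E[r] = 0.158000, running G = 0.660500

G = 0.6605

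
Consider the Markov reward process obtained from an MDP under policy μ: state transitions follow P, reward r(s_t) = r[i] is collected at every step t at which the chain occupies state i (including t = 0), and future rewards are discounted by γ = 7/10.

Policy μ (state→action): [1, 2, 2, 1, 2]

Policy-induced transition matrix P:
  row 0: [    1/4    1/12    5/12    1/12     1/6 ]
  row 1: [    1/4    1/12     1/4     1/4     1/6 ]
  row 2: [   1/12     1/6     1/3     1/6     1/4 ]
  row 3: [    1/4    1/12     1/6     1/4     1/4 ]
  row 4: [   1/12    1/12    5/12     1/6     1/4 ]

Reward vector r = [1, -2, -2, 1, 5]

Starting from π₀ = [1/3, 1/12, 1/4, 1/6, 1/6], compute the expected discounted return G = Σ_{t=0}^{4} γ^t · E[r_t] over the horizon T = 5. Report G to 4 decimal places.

G = 1.6672

t=0: π = [0.3333, 0.0833, 0.2500, 0.1667, 0.1667], E[r] = 0.6667, γ^t·E[r] = 0.666667, running G = 0.666667
t=1: π = [0.1806, 0.1042, 0.3403, 0.1597, 0.2153], E[r] = 0.5278, γ^t·E[r] = 0.369444, running G = 1.036111
t=2: π = [0.1574, 0.1117, 0.3310, 0.1736, 0.2263], E[r] = 0.5770, γ^t·E[r] = 0.282714, running G = 1.318825
t=3: π = [0.1571, 0.1109, 0.3271, 0.1773, 0.2276], E[r] = 0.5964, γ^t·E[r] = 0.204549, running G = 1.523375
t=4: π = [0.1576, 0.1106, 0.3266, 0.1776, 0.2277], E[r] = 0.5991, γ^t·E[r] = 0.143846, running G = 1.667220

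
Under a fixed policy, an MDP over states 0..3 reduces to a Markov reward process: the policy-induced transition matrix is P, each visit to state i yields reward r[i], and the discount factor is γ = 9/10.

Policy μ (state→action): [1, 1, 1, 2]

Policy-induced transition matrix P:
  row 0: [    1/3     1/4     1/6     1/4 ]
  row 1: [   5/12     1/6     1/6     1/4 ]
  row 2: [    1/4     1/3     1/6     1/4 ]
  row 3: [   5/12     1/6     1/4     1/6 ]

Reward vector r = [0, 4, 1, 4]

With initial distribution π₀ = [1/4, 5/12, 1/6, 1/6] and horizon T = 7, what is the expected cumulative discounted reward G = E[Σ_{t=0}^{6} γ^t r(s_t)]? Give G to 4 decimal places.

t=0: π = [0.2500, 0.4167, 0.1667, 0.1667], E[r] = 2.5000, γ^t·E[r] = 2.500000, running G = 2.500000
t=1: π = [0.3681, 0.2153, 0.1806, 0.2361], E[r] = 1.9861, γ^t·E[r] = 1.787500, running G = 4.287500
t=2: π = [0.3559, 0.2274, 0.1863, 0.2303], E[r] = 2.0174, γ^t·E[r] = 1.634063, running G = 5.921563
t=3: π = [0.3560, 0.2274, 0.1859, 0.2308], E[r] = 2.0186, γ^t·E[r] = 1.471570, running G = 7.393133
t=4: π = [0.3560, 0.2273, 0.1859, 0.2308], E[r] = 2.0182, γ^t·E[r] = 1.324134, running G = 8.717267
t=5: π = [0.3560, 0.2273, 0.1859, 0.2308], E[r] = 2.0183, γ^t·E[r] = 1.191757, running G = 9.909024
t=6: π = [0.3560, 0.2273, 0.1859, 0.2308], E[r] = 2.0182, γ^t·E[r] = 1.072578, running G = 10.981601

G = 10.9816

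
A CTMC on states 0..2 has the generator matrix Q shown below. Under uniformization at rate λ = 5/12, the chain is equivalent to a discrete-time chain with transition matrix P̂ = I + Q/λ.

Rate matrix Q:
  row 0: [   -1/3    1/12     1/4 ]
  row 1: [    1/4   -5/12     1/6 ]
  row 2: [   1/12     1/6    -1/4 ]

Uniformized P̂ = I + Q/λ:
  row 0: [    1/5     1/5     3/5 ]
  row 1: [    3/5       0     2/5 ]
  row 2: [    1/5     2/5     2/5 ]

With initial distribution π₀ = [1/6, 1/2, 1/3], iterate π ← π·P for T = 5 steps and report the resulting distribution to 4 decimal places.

π = [0.2966, 0.2437, 0.4596]

t=0: π = [0.1667, 0.5000, 0.3333]
t=1: π = [0.4000, 0.1667, 0.4333]
t=2: π = [0.2667, 0.2533, 0.4800]
t=3: π = [0.3013, 0.2453, 0.4533]
t=4: π = [0.2981, 0.2416, 0.4603]
t=5: π = [0.2966, 0.2437, 0.4596]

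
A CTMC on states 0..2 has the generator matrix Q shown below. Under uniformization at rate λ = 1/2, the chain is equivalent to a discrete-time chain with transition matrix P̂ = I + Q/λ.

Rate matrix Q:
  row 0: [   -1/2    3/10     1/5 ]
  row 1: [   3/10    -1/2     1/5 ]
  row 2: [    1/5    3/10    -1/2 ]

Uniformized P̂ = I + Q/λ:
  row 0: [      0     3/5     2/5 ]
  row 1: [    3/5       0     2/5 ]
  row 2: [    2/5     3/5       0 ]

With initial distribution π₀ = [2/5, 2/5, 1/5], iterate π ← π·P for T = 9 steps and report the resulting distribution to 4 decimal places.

t=0: π = [0.4000, 0.4000, 0.2000]
t=1: π = [0.3200, 0.3600, 0.3200]
t=2: π = [0.3440, 0.3840, 0.2720]
t=3: π = [0.3392, 0.3696, 0.2912]
t=4: π = [0.3382, 0.3782, 0.2835]
t=5: π = [0.3404, 0.3731, 0.2866]
t=6: π = [0.3385, 0.3762, 0.2854]
t=7: π = [0.3398, 0.3743, 0.2859]
t=8: π = [0.3389, 0.3754, 0.2857]
t=9: π = [0.3395, 0.3747, 0.2857]

π = [0.3395, 0.3747, 0.2857]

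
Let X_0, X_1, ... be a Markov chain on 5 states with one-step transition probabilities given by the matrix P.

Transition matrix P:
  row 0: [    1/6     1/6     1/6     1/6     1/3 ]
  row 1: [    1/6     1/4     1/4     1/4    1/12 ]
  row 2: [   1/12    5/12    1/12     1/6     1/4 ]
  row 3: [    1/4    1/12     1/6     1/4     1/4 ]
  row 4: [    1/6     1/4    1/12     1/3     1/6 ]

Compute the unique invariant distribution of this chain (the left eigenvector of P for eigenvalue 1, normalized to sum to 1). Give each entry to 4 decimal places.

π = [0.1738, 0.2213, 0.1547, 0.2401, 0.2101]

Balance equations π_j = Σ_i π_i·P[i][j]:
  π_0 = 1/6·π_0 + 1/6·π_1 + 1/12·π_2 + 1/4·π_3 + 1/6·π_4
  π_1 = 1/6·π_0 + 1/4·π_1 + 5/12·π_2 + 1/12·π_3 + 1/4·π_4
  π_2 = 1/6·π_0 + 1/4·π_1 + 1/12·π_2 + 1/6·π_3 + 1/12·π_4
  π_3 = 1/6·π_0 + 1/4·π_1 + 1/6·π_2 + 1/4·π_3 + 1/3·π_4
  normalize: π_0 + π_1 + π_2 + π_3 + π_4 = 1
Solving the linear system gives exactly π = [3853/22171, 4906/22171, 3430/22171, 5324/22171, 4658/22171].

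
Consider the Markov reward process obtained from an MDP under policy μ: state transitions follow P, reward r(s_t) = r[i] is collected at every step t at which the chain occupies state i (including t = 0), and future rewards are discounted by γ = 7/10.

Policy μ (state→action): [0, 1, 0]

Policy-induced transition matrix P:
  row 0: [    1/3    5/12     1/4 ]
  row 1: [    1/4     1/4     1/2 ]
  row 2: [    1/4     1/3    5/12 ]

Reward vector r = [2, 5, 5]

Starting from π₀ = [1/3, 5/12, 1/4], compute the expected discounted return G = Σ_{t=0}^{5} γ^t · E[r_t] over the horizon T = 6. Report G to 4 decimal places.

t=0: π = [0.3333, 0.4167, 0.2500], E[r] = 4.0000, γ^t·E[r] = 4.000000, running G = 4.000000
t=1: π = [0.2778, 0.3264, 0.3958], E[r] = 4.1667, γ^t·E[r] = 2.916667, running G = 6.916667
t=2: π = [0.2731, 0.3293, 0.3976], E[r] = 4.1806, γ^t·E[r] = 2.048472, running G = 8.965139
t=3: π = [0.2728, 0.3287, 0.3986], E[r] = 4.1817, γ^t·E[r] = 1.434328, running G = 10.399466
t=4: π = [0.2727, 0.3287, 0.3986], E[r] = 4.1818, γ^t·E[r] = 1.004052, running G = 11.403519
t=5: π = [0.2727, 0.3287, 0.3986], E[r] = 4.1818, γ^t·E[r] = 0.702838, running G = 12.106357

G = 12.1064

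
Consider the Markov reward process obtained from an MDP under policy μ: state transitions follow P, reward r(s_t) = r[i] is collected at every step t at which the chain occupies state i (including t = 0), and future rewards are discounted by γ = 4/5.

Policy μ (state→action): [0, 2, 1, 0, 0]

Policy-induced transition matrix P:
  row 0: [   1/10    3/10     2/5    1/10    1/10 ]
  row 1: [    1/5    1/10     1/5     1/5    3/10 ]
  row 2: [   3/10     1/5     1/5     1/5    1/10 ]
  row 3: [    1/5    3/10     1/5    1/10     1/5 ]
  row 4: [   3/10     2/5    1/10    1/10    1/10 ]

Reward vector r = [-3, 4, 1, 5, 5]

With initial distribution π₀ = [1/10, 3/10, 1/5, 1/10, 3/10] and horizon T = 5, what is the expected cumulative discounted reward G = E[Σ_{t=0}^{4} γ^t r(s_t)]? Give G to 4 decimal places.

t=0: π = [0.1000, 0.3000, 0.2000, 0.1000, 0.3000], E[r] = 3.1000, γ^t·E[r] = 3.100000, running G = 3.100000
t=1: π = [0.2400, 0.2500, 0.1900, 0.1500, 0.1700], E[r] = 2.0700, γ^t·E[r] = 1.656000, running G = 4.756000
t=2: π = [0.2120, 0.2480, 0.2310, 0.1440, 0.1650], E[r] = 2.1320, γ^t·E[r] = 1.364480, running G = 6.120480
t=3: π = [0.2184, 0.2438, 0.2259, 0.1479, 0.1640], E[r] = 2.1054, γ^t·E[r] = 1.077965, running G = 7.198445
t=4: π = [0.2172, 0.2451, 0.2273, 0.1470, 0.1636], E[r] = 2.1086, γ^t·E[r] = 0.863695, running G = 8.062140

G = 8.0621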